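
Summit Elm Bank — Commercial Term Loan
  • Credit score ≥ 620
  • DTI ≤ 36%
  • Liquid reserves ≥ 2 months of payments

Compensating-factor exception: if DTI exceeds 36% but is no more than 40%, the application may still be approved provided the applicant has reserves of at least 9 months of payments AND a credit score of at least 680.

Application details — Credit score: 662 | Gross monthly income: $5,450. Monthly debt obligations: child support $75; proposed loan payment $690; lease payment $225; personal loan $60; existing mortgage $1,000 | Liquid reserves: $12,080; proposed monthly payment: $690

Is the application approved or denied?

Credit score 662 ≥ 620 (meets base)
Total debts = (75 + 690 + 225 + 60 + 1,000) = 2,050. DTI: 2,050 ÷ 5,450 = 37.6%, over the 36% base limit.
Reserves: 12,080 ÷ 690 = 17.5 months (meets 2-month minimum)
DTI 37.6% is within the 36%–40% exception band; checking compensating factors.
Override check — reserves: 17.5 mo (ok); score: 662 (below 680).
Compensating-factor requirement not fully met.

Denied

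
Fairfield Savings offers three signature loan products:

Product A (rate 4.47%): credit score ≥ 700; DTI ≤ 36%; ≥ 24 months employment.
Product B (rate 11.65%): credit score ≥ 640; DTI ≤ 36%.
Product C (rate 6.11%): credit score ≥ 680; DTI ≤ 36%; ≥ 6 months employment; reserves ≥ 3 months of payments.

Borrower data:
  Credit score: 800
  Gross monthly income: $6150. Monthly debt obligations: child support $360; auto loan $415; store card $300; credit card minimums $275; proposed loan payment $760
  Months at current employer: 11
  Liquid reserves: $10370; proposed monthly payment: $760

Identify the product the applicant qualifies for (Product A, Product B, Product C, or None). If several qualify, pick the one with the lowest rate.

Product C

Total debts = (360 + 415 + 300 + 275 + 760) = 2,110; DTI = 2,110/6,150 = 34.3%.
Reserves = 10,370/760 = 13.6 months.
Product A: score 800 ≥ 700; DTI 34.3% ≤ 36%; employment 11 < 24 mo → does not qualify.
Product B: score 800 ≥ 640; DTI 34.3% ≤ 36% → qualifies.
Product C: score 800 ≥ 680; DTI 34.3% ≤ 36%; employment 11 ≥ 6 mo; reserves 13.6 ≥ 3 mo → qualifies.
Qualifying: Product B, Product C. Lowest rate is 6.11% → Product C.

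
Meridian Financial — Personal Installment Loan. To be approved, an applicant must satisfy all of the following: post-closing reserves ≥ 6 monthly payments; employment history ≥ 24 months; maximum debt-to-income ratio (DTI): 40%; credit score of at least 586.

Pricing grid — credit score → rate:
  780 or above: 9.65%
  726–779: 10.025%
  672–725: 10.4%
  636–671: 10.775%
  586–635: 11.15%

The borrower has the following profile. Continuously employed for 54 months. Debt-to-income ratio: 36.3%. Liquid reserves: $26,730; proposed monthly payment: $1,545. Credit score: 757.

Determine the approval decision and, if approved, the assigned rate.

Credit score 757 ≥ 586 (meets minimum)
Debt-to-income 36.3% vs 40% cap — pass
Reserves: 26,730 ÷ 1,545 = 17.3 months (meets 6-month minimum)
Employment 54 ≥ 24 months
All requirements met. Score 757 falls in the 726–779 tier → 10.025%.

Approved at 10.025%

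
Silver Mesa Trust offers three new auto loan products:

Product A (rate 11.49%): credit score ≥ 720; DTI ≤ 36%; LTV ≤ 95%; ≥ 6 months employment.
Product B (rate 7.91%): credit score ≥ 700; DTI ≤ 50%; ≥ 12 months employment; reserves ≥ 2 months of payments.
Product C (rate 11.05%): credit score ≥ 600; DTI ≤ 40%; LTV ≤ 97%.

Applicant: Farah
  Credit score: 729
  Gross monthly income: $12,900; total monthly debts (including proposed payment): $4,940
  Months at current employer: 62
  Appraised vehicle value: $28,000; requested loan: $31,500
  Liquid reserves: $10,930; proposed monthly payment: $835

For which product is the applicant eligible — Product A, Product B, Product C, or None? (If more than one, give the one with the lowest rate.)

Product B

DTI = 4,940/12,900 = 38.3%.
LTV = 31,500/28,000 = 112.5%.
Reserves = 10,930/835 = 13.1 months.
Product A: score 729 ≥ 720; DTI 38.3% > 36%; LTV 112.5% > 95%; employment 62 ≥ 6 mo → does not qualify.
Product B: score 729 ≥ 700; DTI 38.3% ≤ 50%; employment 62 ≥ 12 mo; reserves 13.1 ≥ 2 mo → qualifies.
Product C: score 729 ≥ 600; DTI 38.3% ≤ 40%; LTV 112.5% > 97% → does not qualify.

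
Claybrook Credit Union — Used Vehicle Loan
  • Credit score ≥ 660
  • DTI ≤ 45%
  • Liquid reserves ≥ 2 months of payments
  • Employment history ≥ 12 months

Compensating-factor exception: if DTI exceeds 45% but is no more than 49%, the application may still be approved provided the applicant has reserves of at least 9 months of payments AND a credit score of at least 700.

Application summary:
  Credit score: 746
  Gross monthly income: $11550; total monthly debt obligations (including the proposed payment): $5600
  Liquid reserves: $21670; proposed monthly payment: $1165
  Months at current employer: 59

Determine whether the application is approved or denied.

Approved

Credit score 746 ≥ 660 (meets base)
DTI: 5,600 ÷ 11,550 = 48.5%, over the 45% base limit.
Liquid reserves cover 21,670/1,165 = 18.6 months — ≥ 2 required
Employment 59 ≥ 12 months
48.5% falls in the override range (45%–49%), so the compensating-factor test applies.
Reserves 18.6 ≥ 9 months; credit score 746 ≥ 700.
Both override conditions satisfied; DTI exception granted.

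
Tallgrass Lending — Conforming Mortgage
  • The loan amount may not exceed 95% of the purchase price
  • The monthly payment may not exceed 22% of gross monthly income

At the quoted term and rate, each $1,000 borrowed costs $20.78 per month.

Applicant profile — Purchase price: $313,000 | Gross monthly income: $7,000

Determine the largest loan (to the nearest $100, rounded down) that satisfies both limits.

$74,100

Payment cap: 22% × $7,000 = $1,540/month.
At $20.78 per $1,000, that supports 1,540/20.78 × 1,000 ≈ $74,109 → $74,100.
LTV cap: 95% × $313,000 = $297,350 → $297,300.
Binding constraint: payment-to-income.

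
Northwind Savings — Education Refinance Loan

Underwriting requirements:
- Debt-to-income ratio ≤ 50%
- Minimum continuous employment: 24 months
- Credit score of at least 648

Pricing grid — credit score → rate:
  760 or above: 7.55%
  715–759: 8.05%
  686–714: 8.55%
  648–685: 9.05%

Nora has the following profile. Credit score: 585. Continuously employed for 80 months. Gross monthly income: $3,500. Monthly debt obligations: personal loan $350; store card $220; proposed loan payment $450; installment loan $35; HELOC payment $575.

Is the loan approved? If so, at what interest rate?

Credit score 585 < 648 (below minimum)
Employment 80 ≥ 24 months
Total monthly debts = (350 + 220 + 450 + 35 + 575) = 1,630. Debt-to-income = 1,630/3,500 = 46.6% — meets 50% limit
Not all requirements met → denied.

Denied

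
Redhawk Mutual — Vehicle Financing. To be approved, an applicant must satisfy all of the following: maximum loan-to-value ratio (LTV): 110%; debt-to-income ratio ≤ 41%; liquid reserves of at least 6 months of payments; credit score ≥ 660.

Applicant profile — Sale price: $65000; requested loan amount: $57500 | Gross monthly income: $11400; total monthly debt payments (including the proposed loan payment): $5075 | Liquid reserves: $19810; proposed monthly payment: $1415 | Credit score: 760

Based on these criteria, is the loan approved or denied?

Denied

LTV = 57,500/65,000 = 88.5% ≤ 110%
Debt-to-income = 5,075/11,400 = 44.5% — over 41% limit
Liquid reserves cover 19,810/1,415 = 14.0 months — ≥ 6 required
Credit score 760 ≥ 660 (meets)
Fails on DTI.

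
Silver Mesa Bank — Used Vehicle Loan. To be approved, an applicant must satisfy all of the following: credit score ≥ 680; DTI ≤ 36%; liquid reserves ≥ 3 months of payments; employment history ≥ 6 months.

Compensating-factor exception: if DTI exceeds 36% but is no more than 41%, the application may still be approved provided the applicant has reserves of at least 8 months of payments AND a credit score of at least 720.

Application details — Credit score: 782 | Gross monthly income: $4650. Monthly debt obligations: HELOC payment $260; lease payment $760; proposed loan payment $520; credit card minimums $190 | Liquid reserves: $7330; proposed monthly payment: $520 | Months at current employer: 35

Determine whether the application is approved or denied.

Approved

Credit score 782 ≥ 680 (meets base)
Total debts = (260 + 760 + 520 + 190) = 1,730. DTI = 1,730/4,650 = 37.2% > 36% — standard DTI limit exceeded.
Reserves: 7,330 ÷ 520 = 14.1 months (meets 3-month minimum)
Employment 35 ≥ 6 months
DTI 37.2% is within the 36%–41% exception band; checking compensating factors.
Reserves 14.1 ≥ 8 months; credit score 782 ≥ 720.
Both override conditions satisfied; DTI exception granted.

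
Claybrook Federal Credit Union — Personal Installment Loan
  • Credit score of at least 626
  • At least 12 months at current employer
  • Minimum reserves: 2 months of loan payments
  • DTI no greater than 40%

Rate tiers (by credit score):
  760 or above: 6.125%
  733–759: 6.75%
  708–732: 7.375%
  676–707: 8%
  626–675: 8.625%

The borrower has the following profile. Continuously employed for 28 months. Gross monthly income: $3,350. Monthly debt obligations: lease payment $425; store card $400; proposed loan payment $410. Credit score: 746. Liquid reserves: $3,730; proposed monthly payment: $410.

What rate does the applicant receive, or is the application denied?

Approved at 6.75%

Credit score 746 ≥ 626 (meets minimum)
Employment 28 ≥ 12 months
Total monthly debts = (425 + 400 + 410) = 1,235. Debt-to-income = 1,235/3,350 = 36.9% — meets 40% limit
Reserves: 3,730 ÷ 410 = 9.1 months (meets 2-month minimum)
All requirements met. Score 746 falls in the 733–759 tier → 6.75%.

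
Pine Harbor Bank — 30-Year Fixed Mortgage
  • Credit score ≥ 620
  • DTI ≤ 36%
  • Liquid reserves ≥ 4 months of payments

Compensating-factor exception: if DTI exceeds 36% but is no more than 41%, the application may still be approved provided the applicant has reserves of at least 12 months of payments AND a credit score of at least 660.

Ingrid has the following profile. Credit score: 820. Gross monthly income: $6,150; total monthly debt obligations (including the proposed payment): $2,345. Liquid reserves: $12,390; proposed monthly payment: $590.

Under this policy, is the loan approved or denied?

Approved

Credit score 820 ≥ 620 (meets base)
DTI = 2,345/6,150 = 38.1% > 36% — standard DTI limit exceeded.
Reserves = 12,390/590 = 21.0 months ≥ 4
38.1% falls in the override range (36%–41%), so the compensating-factor test applies.
Reserves 21.0 ≥ 12 months; credit score 820 ≥ 660.
Both compensating conditions met → exception applies.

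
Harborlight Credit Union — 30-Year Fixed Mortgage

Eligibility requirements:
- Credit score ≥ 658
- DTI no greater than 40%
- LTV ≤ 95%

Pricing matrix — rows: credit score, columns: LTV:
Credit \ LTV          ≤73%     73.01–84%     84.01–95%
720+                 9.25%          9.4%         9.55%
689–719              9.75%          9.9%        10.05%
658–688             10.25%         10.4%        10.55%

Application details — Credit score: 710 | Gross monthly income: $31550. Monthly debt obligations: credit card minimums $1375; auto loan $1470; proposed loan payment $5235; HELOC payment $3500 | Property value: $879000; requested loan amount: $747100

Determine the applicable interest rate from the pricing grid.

Credit score 710 ≥ 658; Total monthly debts = (1,375 + 1,470 + 5,235 + 3,500) = 11,580. Debt-to-income = 11,580/31,550 = 36.7% — meets 40% limit
LTV = 747,100/879,000 = 85% ≤ 95%
Credit 710 → row 689–719; LTV 85% → column 84.01–95%. Grid cell → 10.05%.

10.05%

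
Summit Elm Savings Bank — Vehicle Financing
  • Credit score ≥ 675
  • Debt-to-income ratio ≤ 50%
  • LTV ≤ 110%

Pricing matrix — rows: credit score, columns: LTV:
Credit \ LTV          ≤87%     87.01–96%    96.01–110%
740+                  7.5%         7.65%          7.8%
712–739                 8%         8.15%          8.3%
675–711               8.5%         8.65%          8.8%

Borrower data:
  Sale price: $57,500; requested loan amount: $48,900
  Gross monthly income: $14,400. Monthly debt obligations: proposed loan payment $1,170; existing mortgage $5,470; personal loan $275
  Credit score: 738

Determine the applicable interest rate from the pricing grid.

Credit score 738 ≥ 675; Total monthly debts = (1,170 + 5,470 + 275) = 6,915. Debt-to-income = 6,915/14,400 = 48% — meets 50% limit
LTV: 48,900 ÷ 57,500 = 85%, within 110% cap
Row: 738 falls in 712–739. Column: 85% falls in ≤87%. Rate = 8%.

8%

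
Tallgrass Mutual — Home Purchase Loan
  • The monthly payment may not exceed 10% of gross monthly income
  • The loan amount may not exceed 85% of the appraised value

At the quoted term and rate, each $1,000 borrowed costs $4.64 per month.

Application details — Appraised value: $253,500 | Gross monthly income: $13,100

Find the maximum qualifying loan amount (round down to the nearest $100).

Payment cap: 10% × $13,100 = $1,310/month.
At $4.64 per $1,000, that supports 1,310/4.64 × 1,000 ≈ $282,327 → $282,300.
LTV cap: 85% × $253,500 = $215,475 → $215,400.
Binding constraint: loan-to-value.

$215,400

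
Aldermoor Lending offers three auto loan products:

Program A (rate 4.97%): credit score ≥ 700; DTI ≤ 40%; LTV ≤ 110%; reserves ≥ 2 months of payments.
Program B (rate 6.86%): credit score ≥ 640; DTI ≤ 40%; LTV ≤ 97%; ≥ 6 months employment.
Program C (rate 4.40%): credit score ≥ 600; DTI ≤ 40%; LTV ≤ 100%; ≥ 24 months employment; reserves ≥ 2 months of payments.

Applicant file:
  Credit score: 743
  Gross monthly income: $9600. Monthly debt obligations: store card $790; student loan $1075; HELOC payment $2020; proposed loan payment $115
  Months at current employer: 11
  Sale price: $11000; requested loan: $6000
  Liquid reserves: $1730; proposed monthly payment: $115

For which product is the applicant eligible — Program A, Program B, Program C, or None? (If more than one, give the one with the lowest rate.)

None

Total debts = (790 + 1,075 + 2,020 + 115) = 4,000; DTI = 4,000/9,600 = 41.7%.
LTV = 6,000/11,000 = 54.5%.
Reserves = 1,730/115 = 15.0 months.
Program A: score 743 ≥ 700; DTI 41.7% > 40%; LTV 54.5% ≤ 110%; reserves 15.0 ≥ 2 mo → does not qualify.
Program B: score 743 ≥ 640; DTI 41.7% > 40%; LTV 54.5% ≤ 97%; employment 11 ≥ 6 mo → does not qualify.
Program C: score 743 ≥ 600; DTI 41.7% > 40%; LTV 54.5% ≤ 100%; employment 11 < 24 mo; reserves 15.0 ≥ 2 mo → does not qualify.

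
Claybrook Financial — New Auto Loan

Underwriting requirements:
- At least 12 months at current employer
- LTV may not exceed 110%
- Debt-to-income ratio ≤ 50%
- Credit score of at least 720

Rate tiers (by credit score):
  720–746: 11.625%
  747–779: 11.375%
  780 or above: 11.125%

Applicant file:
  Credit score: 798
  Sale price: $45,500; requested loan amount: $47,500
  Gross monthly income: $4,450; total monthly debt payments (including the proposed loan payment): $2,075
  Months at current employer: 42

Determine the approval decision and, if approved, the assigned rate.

Credit score 798 ≥ 720 (meets minimum)
Employment 42 ≥ 12 months
DTI = 2,075/4,450 = 46.6% ≤ 50%
Loan-to-value = 47,500/45,500 = 104.4% — pass (110% max)
All requirements met. Score 798 falls in the 780 or above tier → 11.125%.

Approved at 11.125%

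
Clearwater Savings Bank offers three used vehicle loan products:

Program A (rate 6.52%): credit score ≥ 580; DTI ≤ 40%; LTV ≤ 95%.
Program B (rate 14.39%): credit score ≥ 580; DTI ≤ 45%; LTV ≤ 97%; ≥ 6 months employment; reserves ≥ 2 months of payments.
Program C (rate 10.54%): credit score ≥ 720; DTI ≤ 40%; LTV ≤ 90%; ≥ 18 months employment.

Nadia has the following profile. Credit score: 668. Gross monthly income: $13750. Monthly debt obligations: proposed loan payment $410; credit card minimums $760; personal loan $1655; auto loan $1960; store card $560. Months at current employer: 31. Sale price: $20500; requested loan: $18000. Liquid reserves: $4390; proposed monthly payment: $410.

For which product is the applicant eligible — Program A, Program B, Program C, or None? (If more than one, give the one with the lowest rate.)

Total debts = (410 + 760 + 1,655 + 1,960 + 560) = 5,345; DTI = 5,345/13,750 = 38.9%.
LTV = 18,000/20,500 = 87.8%.
Reserves = 4,390/410 = 10.7 months.
Program A: score 668 ≥ 580; DTI 38.9% ≤ 40%; LTV 87.8% ≤ 95% → qualifies.
Program B: score 668 ≥ 580; DTI 38.9% ≤ 45%; LTV 87.8% ≤ 97%; employment 31 ≥ 6 mo; reserves 10.7 ≥ 2 mo → qualifies.
Program C: score 668 < 720; DTI 38.9% ≤ 40%; LTV 87.8% ≤ 90%; employment 31 ≥ 18 mo → does not qualify.
Qualifying: Program A, Program B. Lowest rate is 6.52% → Program A.

Program A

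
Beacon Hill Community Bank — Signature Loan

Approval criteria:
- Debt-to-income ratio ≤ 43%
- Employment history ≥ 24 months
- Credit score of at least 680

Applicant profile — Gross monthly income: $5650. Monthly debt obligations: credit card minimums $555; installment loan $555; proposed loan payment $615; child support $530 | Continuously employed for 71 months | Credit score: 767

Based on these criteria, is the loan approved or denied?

Approved

Total monthly debts = (555 + 555 + 615 + 530) = 2,255. DTI: 2,255 ÷ 5,650 = 39.9%, within the 43% cap
Employment 71 ≥ 24 months
Credit score 767 ≥ 680 (meets)
All criteria satisfied.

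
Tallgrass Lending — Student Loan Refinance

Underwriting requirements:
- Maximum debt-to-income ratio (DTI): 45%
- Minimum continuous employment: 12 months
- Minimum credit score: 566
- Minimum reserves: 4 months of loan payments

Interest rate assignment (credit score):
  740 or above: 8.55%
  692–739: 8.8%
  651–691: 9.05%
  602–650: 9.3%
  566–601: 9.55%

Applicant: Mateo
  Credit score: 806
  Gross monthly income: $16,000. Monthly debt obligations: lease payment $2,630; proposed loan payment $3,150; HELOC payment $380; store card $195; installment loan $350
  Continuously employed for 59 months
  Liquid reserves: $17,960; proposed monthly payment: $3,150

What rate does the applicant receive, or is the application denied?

Credit score 806 ≥ 566 (meets minimum)
Reserves: 17,960 ÷ 3,150 = 5.7 months (meets 4-month minimum)
Employment 59 ≥ 12 months
Total monthly debts = (2,630 + 3,150 + 380 + 195 + 350) = 6,705. Debt-to-income = 6,705/16,000 = 41.9% — meets 45% limit
All requirements met. Score 806 falls in the 740 or above tier → 8.55%.

Approved at 8.55%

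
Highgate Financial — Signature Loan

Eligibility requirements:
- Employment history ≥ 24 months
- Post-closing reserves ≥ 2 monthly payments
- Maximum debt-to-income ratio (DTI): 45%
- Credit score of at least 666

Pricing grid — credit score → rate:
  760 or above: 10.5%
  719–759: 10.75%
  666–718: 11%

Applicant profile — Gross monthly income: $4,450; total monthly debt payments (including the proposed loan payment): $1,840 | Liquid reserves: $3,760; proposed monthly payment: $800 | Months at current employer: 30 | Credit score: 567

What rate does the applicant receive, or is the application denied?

Denied

Credit score 567 < 666 (below minimum)
Reserves = 3,760/800 = 4.7 months ≥ 2
Debt-to-income = 1,840/4,450 = 41.3% — meets 45% limit
Employment 30 ≥ 24 months
Not all requirements met → denied.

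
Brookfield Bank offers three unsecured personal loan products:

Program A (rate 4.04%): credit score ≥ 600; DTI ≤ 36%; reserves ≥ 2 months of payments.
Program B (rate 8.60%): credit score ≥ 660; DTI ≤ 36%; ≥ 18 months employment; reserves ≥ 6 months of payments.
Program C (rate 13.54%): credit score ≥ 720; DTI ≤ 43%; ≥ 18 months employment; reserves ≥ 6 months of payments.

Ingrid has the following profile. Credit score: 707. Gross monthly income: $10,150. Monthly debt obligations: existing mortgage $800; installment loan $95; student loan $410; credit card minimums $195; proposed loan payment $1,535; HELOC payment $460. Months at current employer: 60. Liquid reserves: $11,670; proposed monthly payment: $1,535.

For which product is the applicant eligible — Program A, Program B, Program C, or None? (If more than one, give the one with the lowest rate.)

Total debts = (800 + 95 + 410 + 195 + 1,535 + 460) = 3,495; DTI = 3,495/10,150 = 34.4%.
Reserves = 11,670/1,535 = 7.6 months.
Program A: score 707 ≥ 600; DTI 34.4% ≤ 36%; reserves 7.6 ≥ 2 mo → qualifies.
Program B: score 707 ≥ 660; DTI 34.4% ≤ 36%; employment 60 ≥ 18 mo; reserves 7.6 ≥ 6 mo → qualifies.
Program C: score 707 < 720; DTI 34.4% ≤ 43%; employment 60 ≥ 18 mo; reserves 7.6 ≥ 6 mo → does not qualify.
Qualifying: Program A, Program B. Lowest rate is 4.04% → Program A.

Program A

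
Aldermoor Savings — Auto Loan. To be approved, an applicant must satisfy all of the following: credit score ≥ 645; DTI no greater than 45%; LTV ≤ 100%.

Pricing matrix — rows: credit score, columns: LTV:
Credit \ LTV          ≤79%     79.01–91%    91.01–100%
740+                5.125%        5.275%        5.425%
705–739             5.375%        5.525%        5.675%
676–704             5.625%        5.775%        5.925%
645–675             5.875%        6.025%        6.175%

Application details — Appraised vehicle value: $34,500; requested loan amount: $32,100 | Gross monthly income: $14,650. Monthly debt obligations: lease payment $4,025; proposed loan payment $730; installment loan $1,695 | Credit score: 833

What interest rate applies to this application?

5.425%

Credit score 833 ≥ 645; Total monthly debts = (4,025 + 730 + 1,695) = 6,450. Debt-to-income = 6,450/14,650 = 44% — meets 45% limit
Loan-to-value = 32,100/34,500 = 93% — pass (100% max)
Score 833 is in the 740+ band; LTV 93% is in the 91.01–100% band → 5.425%.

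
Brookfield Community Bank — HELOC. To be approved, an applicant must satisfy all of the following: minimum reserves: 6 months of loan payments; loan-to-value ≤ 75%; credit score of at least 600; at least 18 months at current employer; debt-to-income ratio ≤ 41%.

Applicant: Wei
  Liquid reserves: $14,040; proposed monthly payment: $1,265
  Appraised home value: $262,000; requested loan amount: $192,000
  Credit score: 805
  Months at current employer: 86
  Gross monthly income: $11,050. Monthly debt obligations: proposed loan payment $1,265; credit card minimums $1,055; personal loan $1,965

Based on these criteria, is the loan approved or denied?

Approved

Reserves = 14,040/1,265 = 11.1 months ≥ 6
Loan-to-value = 192,000/262,000 = 73.3% — pass (75% max)
Credit score 805 ≥ 600 (meets)
Employment 86 ≥ 18 months
Total monthly debts = (1,265 + 1,055 + 1,965) = 4,285. DTI: 4,285 ÷ 11,050 = 38.8%, within the 41% cap
All criteria satisfied.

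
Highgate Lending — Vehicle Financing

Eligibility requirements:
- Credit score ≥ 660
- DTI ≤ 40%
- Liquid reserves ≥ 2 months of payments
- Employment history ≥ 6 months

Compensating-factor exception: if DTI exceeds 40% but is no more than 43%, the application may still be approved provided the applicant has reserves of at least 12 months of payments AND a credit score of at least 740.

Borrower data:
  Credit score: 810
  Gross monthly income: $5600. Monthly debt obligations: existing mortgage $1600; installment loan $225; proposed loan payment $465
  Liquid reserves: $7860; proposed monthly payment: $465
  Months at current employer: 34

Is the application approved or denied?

Approved

Credit score 810 ≥ 660 (meets base)
Total debts = (1,600 + 225 + 465) = 2,290. DTI = 2,290/5,600 = 40.9% > 40% — standard DTI limit exceeded.
Reserves = 7,860/465 = 16.9 months ≥ 2
Employment 34 ≥ 6 months
DTI 40.9% is within the 40%–43% exception band; checking compensating factors.
Override check — reserves: 16.9 mo (ok); score: 810 (ok).
Both override conditions satisfied; DTI exception granted.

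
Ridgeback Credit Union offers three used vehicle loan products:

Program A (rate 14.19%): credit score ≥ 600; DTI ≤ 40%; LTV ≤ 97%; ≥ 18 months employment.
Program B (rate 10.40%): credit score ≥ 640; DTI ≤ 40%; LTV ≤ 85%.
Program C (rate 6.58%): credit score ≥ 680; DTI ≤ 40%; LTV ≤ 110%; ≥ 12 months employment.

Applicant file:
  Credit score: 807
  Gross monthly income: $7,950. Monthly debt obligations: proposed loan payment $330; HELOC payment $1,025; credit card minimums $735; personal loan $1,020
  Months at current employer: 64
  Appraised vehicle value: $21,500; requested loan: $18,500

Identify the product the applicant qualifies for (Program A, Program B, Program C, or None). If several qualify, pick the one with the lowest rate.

Total debts = (330 + 1,025 + 735 + 1,020) = 3,110; DTI = 3,110/7,950 = 39.1%.
LTV = 18,500/21,500 = 86%.
Program A: score 807 ≥ 600; DTI 39.1% ≤ 40%; LTV 86% ≤ 97%; employment 64 ≥ 18 mo → qualifies.
Program B: score 807 ≥ 640; DTI 39.1% ≤ 40%; LTV 86% > 85% → does not qualify.
Program C: score 807 ≥ 680; DTI 39.1% ≤ 40%; LTV 86% ≤ 110%; employment 64 ≥ 12 mo → qualifies.
Qualifying: Program A, Program C. Lowest rate is 6.58% → Program C.

Program C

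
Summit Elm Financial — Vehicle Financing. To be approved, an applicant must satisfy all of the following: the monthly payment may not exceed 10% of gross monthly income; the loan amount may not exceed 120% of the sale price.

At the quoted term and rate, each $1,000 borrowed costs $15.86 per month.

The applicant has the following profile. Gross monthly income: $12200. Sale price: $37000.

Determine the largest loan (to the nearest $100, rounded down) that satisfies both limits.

$44,400

Payment cap: 10% × $12,200 = $1,220/month.
At $15.86 per $1,000, that supports 1,220/15.86 × 1,000 ≈ $76,923 → $76,900.
LTV cap: 120% × $37,000 = $44,400 → $44,400.
Binding constraint: loan-to-value.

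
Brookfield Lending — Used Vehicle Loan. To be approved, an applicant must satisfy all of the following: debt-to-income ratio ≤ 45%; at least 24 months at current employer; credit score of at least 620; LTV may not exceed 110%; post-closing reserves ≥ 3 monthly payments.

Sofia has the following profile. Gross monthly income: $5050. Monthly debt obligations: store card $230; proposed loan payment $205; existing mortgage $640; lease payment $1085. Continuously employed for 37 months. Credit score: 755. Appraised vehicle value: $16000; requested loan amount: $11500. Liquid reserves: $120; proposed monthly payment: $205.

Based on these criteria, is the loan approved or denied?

Denied

Total monthly debts = (230 + 205 + 640 + 1,085) = 2,160. Debt-to-income = 2,160/5,050 = 42.8% — meets 45% limit
Employment 37 ≥ 24 months
Credit score 755 ≥ 620 (meets)
LTV = 11,500/16,000 = 71.9% ≤ 110%
Reserves: 120 ÷ 205 = 0.6 months (below 3-month minimum)
Fails on reserves.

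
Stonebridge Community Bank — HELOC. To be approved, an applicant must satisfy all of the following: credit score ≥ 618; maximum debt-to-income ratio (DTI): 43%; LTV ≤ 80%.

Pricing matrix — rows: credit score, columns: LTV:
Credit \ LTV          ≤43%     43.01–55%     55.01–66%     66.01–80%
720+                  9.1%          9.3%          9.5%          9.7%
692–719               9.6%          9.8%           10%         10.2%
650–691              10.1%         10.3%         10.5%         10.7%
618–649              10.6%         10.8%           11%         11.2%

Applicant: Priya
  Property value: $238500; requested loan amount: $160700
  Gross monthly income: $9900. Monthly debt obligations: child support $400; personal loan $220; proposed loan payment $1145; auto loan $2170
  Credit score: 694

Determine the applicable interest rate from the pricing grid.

10.2%

Credit score 694 ≥ 618; Total monthly debts = (400 + 220 + 1,145 + 2,170) = 3,935. DTI: 3,935 ÷ 9,900 = 39.7%, within the 43% cap
LTV = 160,700/238,500 = 67.4% ≤ 80%
Credit 694 → row 692–719; LTV 67.4% → column 66.01–80%. Grid cell → 10.2%.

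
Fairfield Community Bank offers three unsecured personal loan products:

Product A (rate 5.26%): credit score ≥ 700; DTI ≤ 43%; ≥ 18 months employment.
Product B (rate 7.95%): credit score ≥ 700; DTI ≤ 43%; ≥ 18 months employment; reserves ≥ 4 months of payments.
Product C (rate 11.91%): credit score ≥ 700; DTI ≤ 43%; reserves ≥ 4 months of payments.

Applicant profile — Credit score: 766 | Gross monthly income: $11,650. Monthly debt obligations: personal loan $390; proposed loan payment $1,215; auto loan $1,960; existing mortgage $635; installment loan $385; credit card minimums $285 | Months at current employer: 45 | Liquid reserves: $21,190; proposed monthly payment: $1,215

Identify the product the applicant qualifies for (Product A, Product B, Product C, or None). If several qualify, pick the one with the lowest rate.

Product A

Total debts = (390 + 1,215 + 1,960 + 635 + 385 + 285) = 4,870; DTI = 4,870/11,650 = 41.8%.
Reserves = 21,190/1,215 = 17.4 months.
Product A: score 766 ≥ 700; DTI 41.8% ≤ 43%; employment 45 ≥ 18 mo → qualifies.
Product B: score 766 ≥ 700; DTI 41.8% ≤ 43%; employment 45 ≥ 18 mo; reserves 17.4 ≥ 4 mo → qualifies.
Product C: score 766 ≥ 700; DTI 41.8% ≤ 43%; reserves 17.4 ≥ 4 mo → qualifies.
Qualifying: Product A, Product B, Product C. Lowest rate is 5.26% → Product A.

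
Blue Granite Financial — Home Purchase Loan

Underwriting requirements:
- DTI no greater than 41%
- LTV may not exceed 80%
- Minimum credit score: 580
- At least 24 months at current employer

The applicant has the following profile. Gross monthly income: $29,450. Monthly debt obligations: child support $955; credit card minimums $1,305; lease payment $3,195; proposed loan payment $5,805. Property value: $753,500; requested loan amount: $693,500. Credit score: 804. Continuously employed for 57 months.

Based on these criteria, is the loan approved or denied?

Total monthly debts = (955 + 1,305 + 3,195 + 5,805) = 11,260. DTI = 11,260/29,450 = 38.2% ≤ 41%
LTV = 693,500/753,500 = 92% > 80%
Credit score 804 ≥ 580 (meets)
Employment 57 ≥ 24 months
Fails on LTV.

Denied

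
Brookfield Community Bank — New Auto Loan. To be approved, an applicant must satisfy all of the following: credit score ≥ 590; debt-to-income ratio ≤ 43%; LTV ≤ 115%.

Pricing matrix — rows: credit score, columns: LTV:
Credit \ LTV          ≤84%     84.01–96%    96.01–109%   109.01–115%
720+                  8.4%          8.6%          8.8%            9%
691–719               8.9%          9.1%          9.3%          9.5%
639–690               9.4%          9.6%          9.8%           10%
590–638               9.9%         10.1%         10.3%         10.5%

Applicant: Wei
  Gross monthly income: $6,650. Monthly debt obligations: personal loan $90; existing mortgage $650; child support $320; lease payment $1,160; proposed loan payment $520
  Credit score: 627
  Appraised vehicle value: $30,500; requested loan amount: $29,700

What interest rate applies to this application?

10.3%

Credit score 627 ≥ 590; Total monthly debts = (90 + 650 + 320 + 1,160 + 520) = 2,740. DTI: 2,740 ÷ 6,650 = 41.2%, within the 43% cap
Loan-to-value = 29,700/30,500 = 97.4% — pass (115% max)
Score 627 is in the 590–638 band; LTV 97.4% is in the 96.01–109% band → 10.3%.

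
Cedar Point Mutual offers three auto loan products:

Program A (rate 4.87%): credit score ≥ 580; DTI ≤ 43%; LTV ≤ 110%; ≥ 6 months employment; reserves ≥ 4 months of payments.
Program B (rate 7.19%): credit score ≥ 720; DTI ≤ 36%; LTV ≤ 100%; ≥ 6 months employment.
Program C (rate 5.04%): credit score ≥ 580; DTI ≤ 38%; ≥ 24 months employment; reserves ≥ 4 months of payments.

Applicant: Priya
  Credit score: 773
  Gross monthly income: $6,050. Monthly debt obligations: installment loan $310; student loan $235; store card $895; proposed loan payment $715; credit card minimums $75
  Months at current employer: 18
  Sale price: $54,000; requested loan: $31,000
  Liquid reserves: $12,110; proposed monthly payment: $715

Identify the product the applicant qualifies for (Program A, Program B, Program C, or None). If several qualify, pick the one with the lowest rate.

Total debts = (310 + 235 + 895 + 715 + 75) = 2,230; DTI = 2,230/6,050 = 36.9%.
LTV = 31,000/54,000 = 57.4%.
Reserves = 12,110/715 = 16.9 months.
Program A: score 773 ≥ 580; DTI 36.9% ≤ 43%; LTV 57.4% ≤ 110%; employment 18 ≥ 6 mo; reserves 16.9 ≥ 4 mo → qualifies.
Program B: score 773 ≥ 720; DTI 36.9% > 36%; LTV 57.4% ≤ 100%; employment 18 ≥ 6 mo → does not qualify.
Program C: score 773 ≥ 580; DTI 36.9% ≤ 38%; employment 18 < 24 mo; reserves 16.9 ≥ 4 mo → does not qualify.

Program A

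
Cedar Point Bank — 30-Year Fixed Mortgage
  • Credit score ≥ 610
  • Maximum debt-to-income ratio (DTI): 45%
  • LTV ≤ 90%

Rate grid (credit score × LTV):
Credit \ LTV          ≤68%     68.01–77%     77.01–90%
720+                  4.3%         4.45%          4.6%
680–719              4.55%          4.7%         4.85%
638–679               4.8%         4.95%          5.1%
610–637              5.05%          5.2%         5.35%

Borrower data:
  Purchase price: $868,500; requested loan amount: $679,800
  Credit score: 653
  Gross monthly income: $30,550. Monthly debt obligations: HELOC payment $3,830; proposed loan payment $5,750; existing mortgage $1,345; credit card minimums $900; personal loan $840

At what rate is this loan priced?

Credit score 653 ≥ 610; Total monthly debts = (3,830 + 5,750 + 1,345 + 900 + 840) = 12,665. DTI = 12,665/30,550 = 41.5% ≤ 45%
LTV = 679,800/868,500 = 78.3% ≤ 90%
Credit 653 → row 638–679; LTV 78.3% → column 77.01–90%. Grid cell → 5.1%.

5.1%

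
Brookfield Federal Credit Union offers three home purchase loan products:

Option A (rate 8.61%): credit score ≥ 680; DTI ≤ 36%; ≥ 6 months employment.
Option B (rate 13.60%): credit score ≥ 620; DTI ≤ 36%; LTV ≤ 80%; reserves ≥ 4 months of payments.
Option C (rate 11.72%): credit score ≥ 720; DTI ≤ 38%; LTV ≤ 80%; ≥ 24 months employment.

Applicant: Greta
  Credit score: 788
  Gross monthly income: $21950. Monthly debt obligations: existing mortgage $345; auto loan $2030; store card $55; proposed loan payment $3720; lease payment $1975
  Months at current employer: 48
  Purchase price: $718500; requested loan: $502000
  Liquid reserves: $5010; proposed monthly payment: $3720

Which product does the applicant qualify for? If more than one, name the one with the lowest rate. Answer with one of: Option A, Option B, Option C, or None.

Total debts = (345 + 2,030 + 55 + 3,720 + 1,975) = 8,125; DTI = 8,125/21,950 = 37%.
LTV = 502,000/718,500 = 69.9%.
Reserves = 5,010/3,720 = 1.3 months.
Option A: score 788 ≥ 680; DTI 37% > 36%; employment 48 ≥ 6 mo → does not qualify.
Option B: score 788 ≥ 620; DTI 37% > 36%; LTV 69.9% ≤ 80%; reserves 1.3 < 4 mo → does not qualify.
Option C: score 788 ≥ 720; DTI 37% ≤ 38%; LTV 69.9% ≤ 80%; employment 48 ≥ 24 mo → qualifies.

Option C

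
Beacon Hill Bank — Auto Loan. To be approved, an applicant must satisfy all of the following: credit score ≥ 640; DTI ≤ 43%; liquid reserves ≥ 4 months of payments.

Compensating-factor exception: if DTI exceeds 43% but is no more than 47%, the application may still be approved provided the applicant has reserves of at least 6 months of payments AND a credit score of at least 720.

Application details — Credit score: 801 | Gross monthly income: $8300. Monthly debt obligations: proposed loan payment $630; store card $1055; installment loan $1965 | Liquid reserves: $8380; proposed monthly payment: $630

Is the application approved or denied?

Approved

Credit score 801 ≥ 640 (meets base)
Total debts = (630 + 1,055 + 1,965) = 3,650. DTI: 3,650 ÷ 8,300 = 44%, over the 43% base limit.
Reserves = 8,380/630 = 13.3 months ≥ 4
44% falls in the override range (43%–47%), so the compensating-factor test applies.
Reserves 13.3 ≥ 6 months; credit score 801 ≥ 720.
Both compensating conditions met → exception applies.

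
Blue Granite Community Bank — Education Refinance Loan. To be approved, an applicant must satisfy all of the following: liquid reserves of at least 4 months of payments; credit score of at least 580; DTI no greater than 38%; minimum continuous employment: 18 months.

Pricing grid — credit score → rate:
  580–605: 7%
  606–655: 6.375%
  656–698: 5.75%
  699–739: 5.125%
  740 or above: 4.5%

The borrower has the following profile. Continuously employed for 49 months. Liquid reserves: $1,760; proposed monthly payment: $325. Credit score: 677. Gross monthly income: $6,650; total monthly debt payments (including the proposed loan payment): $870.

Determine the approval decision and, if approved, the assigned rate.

Approved at 5.75%

Credit score 677 ≥ 580 (meets minimum)
DTI: 870 ÷ 6,650 = 13.1%, within the 38% cap
Liquid reserves cover 1,760/325 = 5.4 months — ≥ 4 required
Employment 49 ≥ 18 months
All requirements met. Score 677 falls in the 656–698 tier → 5.75%.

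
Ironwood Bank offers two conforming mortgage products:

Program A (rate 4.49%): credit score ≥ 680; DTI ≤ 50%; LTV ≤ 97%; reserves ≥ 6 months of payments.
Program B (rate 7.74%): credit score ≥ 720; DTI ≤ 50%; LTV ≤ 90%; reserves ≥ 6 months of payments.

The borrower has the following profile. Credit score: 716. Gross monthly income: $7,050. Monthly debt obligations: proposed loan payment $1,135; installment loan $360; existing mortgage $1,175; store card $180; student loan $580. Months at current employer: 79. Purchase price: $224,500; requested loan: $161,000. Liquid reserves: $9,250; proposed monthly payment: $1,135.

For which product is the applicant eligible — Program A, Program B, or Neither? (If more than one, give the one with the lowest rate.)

Program A

Total debts = (1,135 + 360 + 1,175 + 180 + 580) = 3,430; DTI = 3,430/7,050 = 48.7%.
LTV = 161,000/224,500 = 71.7%.
Reserves = 9,250/1,135 = 8.1 months.
Program A: score 716 ≥ 680; DTI 48.7% ≤ 50%; LTV 71.7% ≤ 97%; reserves 8.1 ≥ 6 mo → qualifies.
Program B: score 716 < 720; DTI 48.7% ≤ 50%; LTV 71.7% ≤ 90%; reserves 8.1 ≥ 6 mo → does not qualify.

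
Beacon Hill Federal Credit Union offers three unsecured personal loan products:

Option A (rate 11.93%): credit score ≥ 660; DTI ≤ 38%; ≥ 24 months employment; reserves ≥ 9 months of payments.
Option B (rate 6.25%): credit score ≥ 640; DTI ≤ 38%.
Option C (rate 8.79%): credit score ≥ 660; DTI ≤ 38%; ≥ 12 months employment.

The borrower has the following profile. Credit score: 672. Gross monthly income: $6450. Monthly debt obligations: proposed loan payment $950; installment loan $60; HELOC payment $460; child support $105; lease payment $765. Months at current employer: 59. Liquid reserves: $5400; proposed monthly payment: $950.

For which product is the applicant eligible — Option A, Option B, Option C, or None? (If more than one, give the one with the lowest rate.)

Option B

Total debts = (950 + 60 + 460 + 105 + 765) = 2,340; DTI = 2,340/6,450 = 36.3%.
Reserves = 5,400/950 = 5.7 months.
Option A: score 672 ≥ 660; DTI 36.3% ≤ 38%; employment 59 ≥ 24 mo; reserves 5.7 < 9 mo → does not qualify.
Option B: score 672 ≥ 640; DTI 36.3% ≤ 38% → qualifies.
Option C: score 672 ≥ 660; DTI 36.3% ≤ 38%; employment 59 ≥ 12 mo → qualifies.
Qualifying: Option B, Option C. Lowest rate is 6.25% → Option B.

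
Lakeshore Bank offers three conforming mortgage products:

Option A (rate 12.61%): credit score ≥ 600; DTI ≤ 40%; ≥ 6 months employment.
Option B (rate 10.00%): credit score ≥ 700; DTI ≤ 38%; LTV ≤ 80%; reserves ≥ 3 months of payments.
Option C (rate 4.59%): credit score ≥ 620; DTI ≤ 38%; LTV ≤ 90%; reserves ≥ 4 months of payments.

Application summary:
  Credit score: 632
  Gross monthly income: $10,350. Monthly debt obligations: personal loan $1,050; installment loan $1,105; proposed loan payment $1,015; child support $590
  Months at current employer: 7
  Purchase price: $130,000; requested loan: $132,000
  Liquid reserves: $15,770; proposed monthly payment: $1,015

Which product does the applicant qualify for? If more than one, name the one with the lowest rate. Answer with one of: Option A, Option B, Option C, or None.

Total debts = (1,050 + 1,105 + 1,015 + 590) = 3,760; DTI = 3,760/10,350 = 36.3%.
LTV = 132,000/130,000 = 101.5%.
Reserves = 15,770/1,015 = 15.5 months.
Option A: score 632 ≥ 600; DTI 36.3% ≤ 40%; employment 7 ≥ 6 mo → qualifies.
Option B: score 632 < 700; DTI 36.3% ≤ 38%; LTV 101.5% > 80%; reserves 15.5 ≥ 3 mo → does not qualify.
Option C: score 632 ≥ 620; DTI 36.3% ≤ 38%; LTV 101.5% > 90%; reserves 15.5 ≥ 4 mo → does not qualify.

Option A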